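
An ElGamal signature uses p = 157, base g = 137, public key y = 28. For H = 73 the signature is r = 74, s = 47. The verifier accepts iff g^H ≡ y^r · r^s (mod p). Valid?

yes

Left side g^H mod p:
Squares mod 157: 137^1≡137, 137^2≡86, 137^4≡17, 137^8≡132, 137^16≡154, 137^32≡9, 137^64≡81
73 = 64 + 8 + 1, so 137^73 ≡ 81·132·137 ≡ 151 (mod 157)
Right side y^r · r^s mod p:
Squares mod 157: 28^1≡28, 28^2≡156, 28^4≡1, 28^8≡1, 28^16≡1, 28^32≡1, 28^64≡1
74 = 64 + 8 + 2, so 28^74 ≡ 1·1·156 ≡ 156 (mod 157)
Squares mod 157: 74^1≡74, 74^2≡138, 74^4≡47, 74^8≡11, 74^16≡121, 74^32≡40
47 = 32 + 8 + 4 + 2 + 1, so 74^47 ≡ 40·11·47·138·74 ≡ 6 (mod 157)
156·6 = 936 ≡ 151 (mod 157)
151 ≡ 151 (mod 157), so the signature is genuine.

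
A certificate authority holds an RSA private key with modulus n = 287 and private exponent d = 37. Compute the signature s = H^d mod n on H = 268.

Squares mod 287: H^1≡268, H^2≡74, H^4≡23, H^8≡242, H^16≡16, H^32≡256
37 = 32 + 4 + 1, so H^37 ≡ 256·23·268 ≡ 58 (mod 287)

58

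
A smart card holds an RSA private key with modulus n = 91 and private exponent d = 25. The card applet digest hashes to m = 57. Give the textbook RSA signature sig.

Squares mod 91: m^1≡57, m^2≡64, m^4≡1, m^8≡1, m^16≡1
25 = 16 + 8 + 1, so m^25 ≡ 1·1·57 ≡ 57 (mod 91)

57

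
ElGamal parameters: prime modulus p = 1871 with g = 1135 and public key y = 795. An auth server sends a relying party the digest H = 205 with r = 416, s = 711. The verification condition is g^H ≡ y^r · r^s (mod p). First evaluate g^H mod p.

Squares mod 1871: 1135^1≡1135, 1135^2≡977, 1135^4≡319, 1135^8≡727, 1135^16≡907, 1135^32≡1280, 1135^64≡1275, 1135^128≡1597
205 = 128 + 64 + 8 + 4 + 1, so 1135^205 ≡ 1597·1275·727·319·1135 ≡ 1808 (mod 1871)

1808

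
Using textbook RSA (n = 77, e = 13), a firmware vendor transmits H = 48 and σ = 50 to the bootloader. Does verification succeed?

σ^2 ≡ 50^2 = 2500 ≡ 36
σ^4 ≡ 36^2 = 1296 ≡ 64
σ^8 ≡ 64^2 = 4096 ≡ 15
13 = 8 + 4 + 1, so σ^13 ≡ 15·64·50 ≡ 29 (mod 77)
The recovered value 29 does not match the digest 48.

fails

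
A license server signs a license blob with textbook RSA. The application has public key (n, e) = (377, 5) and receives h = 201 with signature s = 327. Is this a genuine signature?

s^2 ≡ 327^2 = 106929 ≡ 238
s^4 ≡ 238^2 = 56644 ≡ 94
5 = 4 + 1, so s^5 ≡ 94·327 ≡ 201 (mod 377)
201 = h, so the signature checks out.

genuine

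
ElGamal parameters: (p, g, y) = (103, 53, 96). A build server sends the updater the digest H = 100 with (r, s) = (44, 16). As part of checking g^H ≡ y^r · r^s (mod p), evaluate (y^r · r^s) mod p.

92

96^2 = 9216 ≡ 49
96^4 ≡ 49^2 = 2401 ≡ 32
96^8 ≡ 32^2 = 1024 ≡ 97
96^16 ≡ 97^2 = 9409 ≡ 36
96^32 ≡ 36^2 = 1296 ≡ 60
44 = 32 + 8 + 4, so 96^44 ≡ 60·97·32 ≡ 16 (mod 103)
44^2 = 1936 ≡ 82
44^4 ≡ 82^2 = 6724 ≡ 29
44^8 ≡ 29^2 = 841 ≡ 17
44^16 ≡ 17^2 = 289 ≡ 83
y^r · r^s ≡ 16·83 = 1328 ≡ 92 (mod 103)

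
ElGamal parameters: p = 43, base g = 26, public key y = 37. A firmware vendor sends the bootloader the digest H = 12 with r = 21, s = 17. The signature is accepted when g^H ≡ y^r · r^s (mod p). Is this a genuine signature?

forged

Left side g^H mod p:
26^2 = 676 ≡ 31
26^4 ≡ 31^2 = 961 ≡ 15
26^8 ≡ 15^2 = 225 ≡ 10
12 = 8 + 4, so 26^12 ≡ 10·15 ≡ 21 (mod 43)
Right side y^r · r^s mod p:
37^2 = 1369 ≡ 36
37^4 ≡ 36^2 = 1296 ≡ 6
37^8 ≡ 6^2 = 36
37^16 ≡ 36^2 = 1296 ≡ 6
21 = 16 + 4 + 1, so 37^21 ≡ 6·6·37 ≡ 42 (mod 43)
21^2 = 441 ≡ 11
21^4 ≡ 11^2 = 121 ≡ 35
21^8 ≡ 35^2 = 1225 ≡ 21
21^16 ≡ 21^2 = 441 ≡ 11
17 = 16 + 1, so 21^17 ≡ 11·21 ≡ 16 (mod 43)
42·16 = 672 ≡ 27 (mod 43)
21 ≠ 27, so verification fails.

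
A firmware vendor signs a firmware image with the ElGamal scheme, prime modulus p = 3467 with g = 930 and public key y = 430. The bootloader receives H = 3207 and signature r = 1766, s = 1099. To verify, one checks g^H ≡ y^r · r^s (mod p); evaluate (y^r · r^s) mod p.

1470

430^1766 mod 3467 = 2489
1766^1099 mod 3467 = 2402
y^r · r^s ≡ 2489·2402 = 5978578 ≡ 1470 (mod 3467)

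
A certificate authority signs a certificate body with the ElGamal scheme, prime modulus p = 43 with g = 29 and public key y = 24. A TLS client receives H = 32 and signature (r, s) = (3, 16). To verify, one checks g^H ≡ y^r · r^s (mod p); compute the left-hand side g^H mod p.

29^2 = 841 ≡ 24
29^4 ≡ 24^2 = 576 ≡ 17
29^8 ≡ 17^2 = 289 ≡ 31
29^16 ≡ 31^2 = 961 ≡ 15
29^32 ≡ 15^2 = 225 ≡ 10

10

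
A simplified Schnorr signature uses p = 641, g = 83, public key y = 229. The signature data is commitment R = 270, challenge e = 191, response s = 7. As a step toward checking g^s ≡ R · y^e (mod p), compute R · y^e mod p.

Squares mod 641: 229^1≡229, 229^2≡520, 229^4≡539, 229^8≡148, 229^16≡110, 229^32≡562, 229^64≡472, 229^128≡357
191 = 128 + 32 + 16 + 8 + 4 + 2 + 1, so 229^191 ≡ 357·562·110·148·539·520·229 ≡ 176 (mod 641)
R · y^e ≡ 270·176 = 47520 ≡ 86 (mod 641)

86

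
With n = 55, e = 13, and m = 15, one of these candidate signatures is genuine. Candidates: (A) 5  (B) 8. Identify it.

Candidate A: 5^2 = 25; 5^4 ≡ 25^2 = 625 ≡ 20; 5^8 ≡ 20^2 = 400 ≡ 15; 13 = 8 + 4 + 1, so 5^13 ≡ 15·20·5 ≡ 15 (mod 55)
  → matches m = 15
Candidate B: 8^2 = 64 ≡ 9; 8^4 ≡ 9^2 = 81 ≡ 26; 8^8 ≡ 26^2 = 676 ≡ 16; 13 = 8 + 4 + 1, so 8^13 ≡ 16·26·8 ≡ 28 (mod 55)

A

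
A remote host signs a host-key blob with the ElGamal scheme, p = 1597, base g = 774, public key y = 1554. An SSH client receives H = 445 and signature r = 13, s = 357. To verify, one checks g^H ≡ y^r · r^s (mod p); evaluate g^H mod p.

1355

774^2 = 599076 ≡ 201
774^4 ≡ 201^2 = 40401 ≡ 476
774^8 ≡ 476^2 = 226576 ≡ 1399
774^16 ≡ 1399^2 = 1957201 ≡ 876
774^32 ≡ 876^2 = 767376 ≡ 816
774^64 ≡ 816^2 = 665856 ≡ 1504
774^128 ≡ 1504^2 = 2262016 ≡ 664
774^256 ≡ 664^2 = 440896 ≡ 124
445 = 256 + 128 + 32 + 16 + 8 + 4 + 1, so 774^445 ≡ 124·664·816·876·1399·476·774 ≡ 1355 (mod 1597)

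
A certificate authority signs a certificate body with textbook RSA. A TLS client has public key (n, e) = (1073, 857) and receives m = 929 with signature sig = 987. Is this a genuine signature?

genuine

Squares mod 1073: sig^1≡987, sig^2≡958, sig^4≡349, sig^8≡552, sig^16≡1045, sig^32≡784, sig^64≡900, sig^128≡958, sig^256≡349, sig^512≡552
857 = 512 + 256 + 64 + 16 + 8 + 1, so sig^857 ≡ 552·349·900·1045·552·987 ≡ 929 (mod 1073)
sig^857 mod 1073 = 929 matches m.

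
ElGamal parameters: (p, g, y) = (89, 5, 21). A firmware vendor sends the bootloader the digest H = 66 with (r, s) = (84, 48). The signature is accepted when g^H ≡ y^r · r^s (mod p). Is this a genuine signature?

forged

Left side g^H mod p:
Squares mod 89: 5^1≡5, 5^2≡25, 5^4≡2, 5^8≡4, 5^16≡16, 5^32≡78, 5^64≡32
66 = 64 + 2, so 5^66 ≡ 32·25 ≡ 88 (mod 89)
Right side y^r · r^s mod p:
Squares mod 89: 21^1≡21, 21^2≡85, 21^4≡16, 21^8≡78, 21^16≡32, 21^32≡45, 21^64≡67
84 = 64 + 16 + 4, so 21^84 ≡ 67·32·16 ≡ 39 (mod 89)
Squares mod 89: 84^1≡84, 84^2≡25, 84^4≡2, 84^8≡4, 84^16≡16, 84^32≡78
48 = 32 + 16, so 84^48 ≡ 78·16 ≡ 2 (mod 89)
39·2 = 78 ≡ 78 (mod 89)
88 ≠ 78, so verification fails.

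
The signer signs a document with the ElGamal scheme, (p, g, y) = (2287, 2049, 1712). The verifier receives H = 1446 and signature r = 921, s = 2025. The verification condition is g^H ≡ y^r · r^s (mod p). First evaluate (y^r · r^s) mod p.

574

1712^921 mod 2287 = 2031
921^2025 mod 2287 = 1445
y^r · r^s ≡ 2031·1445 = 2934795 ≡ 574 (mod 2287)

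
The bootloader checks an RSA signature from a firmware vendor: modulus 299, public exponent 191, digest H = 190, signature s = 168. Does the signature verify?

does not verify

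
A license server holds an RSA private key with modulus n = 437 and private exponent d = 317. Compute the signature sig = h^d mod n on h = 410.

Squares mod 437: h^1≡410, h^2≡292, h^4≡49, h^8≡216, h^16≡334, h^32≡121, h^64≡220, h^128≡330, h^256≡87
317 = 256 + 32 + 16 + 8 + 4 + 1, so h^317 ≡ 87·121·334·216·49·410 ≡ 102 (mod 437)

102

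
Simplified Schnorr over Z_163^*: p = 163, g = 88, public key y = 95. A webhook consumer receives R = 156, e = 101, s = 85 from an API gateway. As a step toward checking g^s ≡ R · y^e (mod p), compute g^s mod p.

88^85 mod 163 = 43

43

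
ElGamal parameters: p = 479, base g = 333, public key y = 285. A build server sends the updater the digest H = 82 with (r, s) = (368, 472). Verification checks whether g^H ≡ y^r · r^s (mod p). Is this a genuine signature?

forged

Left side g^H mod p:
333^2 = 110889 ≡ 240
333^4 ≡ 240^2 = 57600 ≡ 120
333^8 ≡ 120^2 = 14400 ≡ 30
333^16 ≡ 30^2 = 900 ≡ 421
333^32 ≡ 421^2 = 177241 ≡ 11
333^64 ≡ 11^2 = 121
82 = 64 + 16 + 2, so 333^82 ≡ 121·421·240 ≡ 323 (mod 479)
Right side y^r · r^s mod p:
285^2 = 81225 ≡ 274
285^4 ≡ 274^2 = 75076 ≡ 352
285^8 ≡ 352^2 = 123904 ≡ 322
285^16 ≡ 322^2 = 103684 ≡ 220
285^32 ≡ 220^2 = 48400 ≡ 21
285^64 ≡ 21^2 = 441
285^128 ≡ 441^2 = 194481 ≡ 7
285^256 ≡ 7^2 = 49
368 = 256 + 64 + 32 + 16, so 285^368 ≡ 49·441·21·220 ≡ 400 (mod 479)
368^2 = 135424 ≡ 346
368^4 ≡ 346^2 = 119716 ≡ 445
368^8 ≡ 445^2 = 198025 ≡ 198
368^16 ≡ 198^2 = 39204 ≡ 405
368^32 ≡ 405^2 = 164025 ≡ 207
368^64 ≡ 207^2 = 42849 ≡ 218
368^128 ≡ 218^2 = 47524 ≡ 103
368^256 ≡ 103^2 = 10609 ≡ 71
472 = 256 + 128 + 64 + 16 + 8, so 368^472 ≡ 71·103·218·405·198 ≡ 84 (mod 479)
400·84 = 33600 ≡ 70 (mod 479)
323 ≠ 70, so verification fails.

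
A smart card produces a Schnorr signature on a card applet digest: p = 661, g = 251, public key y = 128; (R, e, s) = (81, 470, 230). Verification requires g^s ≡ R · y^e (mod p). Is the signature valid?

valid

g^s mod p:
251^2 = 63001 ≡ 206
251^4 ≡ 206^2 = 42436 ≡ 132
251^8 ≡ 132^2 = 17424 ≡ 238
251^16 ≡ 238^2 = 56644 ≡ 459
251^32 ≡ 459^2 = 210681 ≡ 483
251^64 ≡ 483^2 = 233289 ≡ 617
251^128 ≡ 617^2 = 380689 ≡ 614
230 = 128 + 64 + 32 + 4 + 2, so 251^230 ≡ 614·617·483·132·206 ≡ 33 (mod 661)
R · y^e mod p:
128^2 = 16384 ≡ 520
128^4 ≡ 520^2 = 270400 ≡ 51
128^8 ≡ 51^2 = 2601 ≡ 618
128^16 ≡ 618^2 = 381924 ≡ 527
128^32 ≡ 527^2 = 277729 ≡ 109
128^64 ≡ 109^2 = 11881 ≡ 644
128^128 ≡ 644^2 = 414736 ≡ 289
128^256 ≡ 289^2 = 83521 ≡ 235
470 = 256 + 128 + 64 + 16 + 4 + 2, so 128^470 ≡ 235·289·644·527·51·520 ≡ 539 (mod 661)
81·539 = 43659 ≡ 33 (mod 661)
33 ≡ 33 (mod 661); signature holds.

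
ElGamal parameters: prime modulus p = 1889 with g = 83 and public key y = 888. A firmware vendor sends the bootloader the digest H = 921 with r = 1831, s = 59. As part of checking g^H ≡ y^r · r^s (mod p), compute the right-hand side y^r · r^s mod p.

Squares mod 1889: 888^1≡888, 888^2≡831, 888^4≡1076, 888^8≡1708, 888^16≡648, 888^32≡546, 888^64≡1543, 888^128≡709, 888^256≡207, 888^512≡1291, 888^1024≡583
1831 = 1024 + 512 + 256 + 32 + 4 + 2 + 1, so 888^1831 ≡ 583·1291·207·546·1076·831·888 ≡ 831 (mod 1889)
Squares mod 1889: 1831^1≡1831, 1831^2≡1475, 1831^4≡1386, 1831^8≡1772, 1831^16≡466, 1831^32≡1810
59 = 32 + 16 + 8 + 2 + 1, so 1831^59 ≡ 1810·466·1772·1475·1831 ≡ 478 (mod 1889)
y^r · r^s ≡ 831·478 = 397218 ≡ 528 (mod 1889)

528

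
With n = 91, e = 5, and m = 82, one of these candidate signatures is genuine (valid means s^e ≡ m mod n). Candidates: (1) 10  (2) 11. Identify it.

1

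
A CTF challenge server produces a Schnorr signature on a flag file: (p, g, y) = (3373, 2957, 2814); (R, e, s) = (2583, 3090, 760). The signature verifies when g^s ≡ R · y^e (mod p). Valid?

g^s mod p:
2957^2 = 8743849 ≡ 1033
2957^4 ≡ 1033^2 = 1067089 ≡ 1221
2957^8 ≡ 1221^2 = 1490841 ≡ 3348
2957^16 ≡ 3348^2 = 11209104 ≡ 625
2957^32 ≡ 625^2 = 390625 ≡ 2730
2957^64 ≡ 2730^2 = 7452900 ≡ 1943
2957^128 ≡ 1943^2 = 3775249 ≡ 862
2957^256 ≡ 862^2 = 743044 ≡ 984
2957^512 ≡ 984^2 = 968256 ≡ 205
760 = 512 + 128 + 64 + 32 + 16 + 8, so 2957^760 ≡ 205·862·1943·2730·625·3348 ≡ 701 (mod 3373)
R · y^e mod p:
2814^2 = 7918596 ≡ 2165
2814^4 ≡ 2165^2 = 4687225 ≡ 2128
2814^8 ≡ 2128^2 = 4528384 ≡ 1818
2814^16 ≡ 1818^2 = 3305124 ≡ 2957
2814^32 ≡ 2957^2 = 8743849 ≡ 1033
2814^64 ≡ 1033^2 = 1067089 ≡ 1221
2814^128 ≡ 1221^2 = 1490841 ≡ 3348
2814^256 ≡ 3348^2 = 11209104 ≡ 625
2814^512 ≡ 625^2 = 390625 ≡ 2730
2814^1024 ≡ 2730^2 = 7452900 ≡ 1943
2814^2048 ≡ 1943^2 = 3775249 ≡ 862
3090 = 2048 + 1024 + 16 + 2, so 2814^3090 ≡ 862·1943·2957·2165 ≡ 29 (mod 3373)
2583·29 = 74907 ≡ 701 (mod 3373)
701 ≡ 701 (mod 3373); signature holds.

yes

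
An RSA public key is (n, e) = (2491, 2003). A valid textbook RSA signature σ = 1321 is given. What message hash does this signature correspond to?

σ^2 ≡ 1321^2 = 1745041 ≡ 1341
σ^4 ≡ 1341^2 = 1798281 ≡ 2270
σ^8 ≡ 2270^2 = 5152900 ≡ 1512
σ^16 ≡ 1512^2 = 2286144 ≡ 1897
σ^32 ≡ 1897^2 = 3598609 ≡ 1605
σ^64 ≡ 1605^2 = 2576025 ≡ 331
σ^128 ≡ 331^2 = 109561 ≡ 2448
σ^256 ≡ 2448^2 = 5992704 ≡ 1849
σ^512 ≡ 1849^2 = 3418801 ≡ 1149
σ^1024 ≡ 1149^2 = 1320201 ≡ 2462
2003 = 1024 + 512 + 256 + 128 + 64 + 16 + 2 + 1, so σ^2003 ≡ 2462·1149·1849·2448·331·1897·1341·1321 ≡ 1056 (mod 2491)

1056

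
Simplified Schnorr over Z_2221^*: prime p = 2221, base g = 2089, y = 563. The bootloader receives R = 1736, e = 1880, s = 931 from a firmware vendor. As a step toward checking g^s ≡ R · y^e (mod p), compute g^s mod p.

2089^2 = 4363921 ≡ 1877
2089^4 ≡ 1877^2 = 3523129 ≡ 623
2089^8 ≡ 623^2 = 388129 ≡ 1675
2089^16 ≡ 1675^2 = 2805625 ≡ 502
2089^32 ≡ 502^2 = 252004 ≡ 1031
2089^64 ≡ 1031^2 = 1062961 ≡ 1323
2089^128 ≡ 1323^2 = 1750329 ≡ 181
2089^256 ≡ 181^2 = 32761 ≡ 1667
2089^512 ≡ 1667^2 = 2778889 ≡ 418
931 = 512 + 256 + 128 + 32 + 2 + 1, so 2089^931 ≡ 418·1667·181·1031·1877·2089 ≡ 606 (mod 2221)

606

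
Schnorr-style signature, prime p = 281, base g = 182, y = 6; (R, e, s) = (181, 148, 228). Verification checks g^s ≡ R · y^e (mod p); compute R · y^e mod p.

6^2 = 36
6^4 ≡ 36^2 = 1296 ≡ 172
6^8 ≡ 172^2 = 29584 ≡ 79
6^16 ≡ 79^2 = 6241 ≡ 59
6^32 ≡ 59^2 = 3481 ≡ 109
6^64 ≡ 109^2 = 11881 ≡ 79
6^128 ≡ 79^2 = 6241 ≡ 59
148 = 128 + 16 + 4, so 6^148 ≡ 59·59·172 ≡ 202 (mod 281)
R · y^e ≡ 181·202 = 36562 ≡ 32 (mod 281)

32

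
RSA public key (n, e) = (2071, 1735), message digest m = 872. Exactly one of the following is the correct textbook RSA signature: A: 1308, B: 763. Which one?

Candidate A: Squares mod 2071: 1308^1≡1308, 1308^2≡218, 1308^4≡1962, 1308^8≡1526, 1308^16≡872, 1308^32≡327, 1308^64≡1308, 1308^128≡218, 1308^256≡1962, 1308^512≡1526, 1308^1024≡872; 1735 = 1024 + 512 + 128 + 64 + 4 + 2 + 1, so 1308^1735 ≡ 872·1526·218·1308·1962·218·1308 ≡ 872 (mod 2071)
  → matches m = 872
Candidate B: Squares mod 2071: 763^1≡763, 763^2≡218, 763^4≡1962, 763^8≡1526, 763^16≡872, 763^32≡327, 763^64≡1308, 763^128≡218, 763^256≡1962, 763^512≡1526, 763^1024≡872; 1735 = 1024 + 512 + 128 + 64 + 4 + 2 + 1, so 763^1735 ≡ 872·1526·218·1308·1962·218·763 ≡ 1199 (mod 2071)

A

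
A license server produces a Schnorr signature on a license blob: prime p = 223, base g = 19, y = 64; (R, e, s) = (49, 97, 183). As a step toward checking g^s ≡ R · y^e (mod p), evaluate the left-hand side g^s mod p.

19^2 = 361 ≡ 138
19^4 ≡ 138^2 = 19044 ≡ 89
19^8 ≡ 89^2 = 7921 ≡ 116
19^16 ≡ 116^2 = 13456 ≡ 76
19^32 ≡ 76^2 = 5776 ≡ 201
19^64 ≡ 201^2 = 40401 ≡ 38
19^128 ≡ 38^2 = 1444 ≡ 106
183 = 128 + 32 + 16 + 4 + 2 + 1, so 19^183 ≡ 106·201·76·89·138·19 ≡ 171 (mod 223)

171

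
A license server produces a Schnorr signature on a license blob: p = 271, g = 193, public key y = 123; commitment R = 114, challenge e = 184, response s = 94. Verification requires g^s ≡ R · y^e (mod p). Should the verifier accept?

accept

g^s mod p:
193^2 = 37249 ≡ 122
193^4 ≡ 122^2 = 14884 ≡ 250
193^8 ≡ 250^2 = 62500 ≡ 170
193^16 ≡ 170^2 = 28900 ≡ 174
193^32 ≡ 174^2 = 30276 ≡ 195
193^64 ≡ 195^2 = 38025 ≡ 85
94 = 64 + 16 + 8 + 4 + 2, so 193^94 ≡ 85·174·170·250·122 ≡ 67 (mod 271)
R · y^e mod p:
123^2 = 15129 ≡ 224
123^4 ≡ 224^2 = 50176 ≡ 41
123^8 ≡ 41^2 = 1681 ≡ 55
123^16 ≡ 55^2 = 3025 ≡ 44
123^32 ≡ 44^2 = 1936 ≡ 39
123^64 ≡ 39^2 = 1521 ≡ 166
123^128 ≡ 166^2 = 27556 ≡ 185
184 = 128 + 32 + 16 + 8, so 123^184 ≡ 185·39·44·55 ≡ 41 (mod 271)
114·41 = 4674 ≡ 67 (mod 271)
67 ≡ 67 (mod 271); signature holds.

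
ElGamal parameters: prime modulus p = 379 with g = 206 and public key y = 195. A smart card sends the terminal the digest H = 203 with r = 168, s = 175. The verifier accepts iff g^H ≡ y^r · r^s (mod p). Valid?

Left side g^H mod p:
Squares mod 379: 206^1≡206, 206^2≡367, 206^4≡144, 206^8≡270, 206^16≡132, 206^32≡369, 206^64≡100, 206^128≡146
203 = 128 + 64 + 8 + 2 + 1, so 206^203 ≡ 146·100·270·367·206 ≡ 11 (mod 379)
Right side y^r · r^s mod p:
Squares mod 379: 195^1≡195, 195^2≡125, 195^4≡86, 195^8≡195, 195^16≡125, 195^32≡86, 195^64≡195, 195^128≡125
168 = 128 + 32 + 8, so 195^168 ≡ 125·86·195 ≡ 1 (mod 379)
Squares mod 379: 168^1≡168, 168^2≡178, 168^4≡227, 168^8≡364, 168^16≡225, 168^32≡218, 168^64≡149, 168^128≡219
175 = 128 + 32 + 8 + 4 + 2 + 1, so 168^175 ≡ 219·218·364·227·178·168 ≡ 11 (mod 379)
1·11 = 11 ≡ 11 (mod 379)
11 ≡ 11 (mod 379), so the signature is genuine.

yes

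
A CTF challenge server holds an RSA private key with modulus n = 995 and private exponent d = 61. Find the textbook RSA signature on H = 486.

791

H^2 ≡ 486^2 = 236196 ≡ 381
H^4 ≡ 381^2 = 145161 ≡ 886
H^8 ≡ 886^2 = 784996 ≡ 936
H^16 ≡ 936^2 = 876096 ≡ 496
H^32 ≡ 496^2 = 246016 ≡ 251
61 = 32 + 16 + 8 + 4 + 1, so H^61 ≡ 251·496·936·886·486 ≡ 791 (mod 995)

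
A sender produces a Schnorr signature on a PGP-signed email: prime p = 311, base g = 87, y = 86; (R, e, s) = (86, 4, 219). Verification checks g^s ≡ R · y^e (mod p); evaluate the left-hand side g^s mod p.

87^2 = 7569 ≡ 105
87^4 ≡ 105^2 = 11025 ≡ 140
87^8 ≡ 140^2 = 19600 ≡ 7
87^16 ≡ 7^2 = 49
87^32 ≡ 49^2 = 2401 ≡ 224
87^64 ≡ 224^2 = 50176 ≡ 105
87^128 ≡ 105^2 = 11025 ≡ 140
219 = 128 + 64 + 16 + 8 + 2 + 1, so 87^219 ≡ 140·105·49·7·105·87 ≡ 206 (mod 311)

206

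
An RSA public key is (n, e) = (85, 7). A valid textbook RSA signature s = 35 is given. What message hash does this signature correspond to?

35

Squares mod 85: s^1≡35, s^2≡35, s^4≡35
7 = 4 + 2 + 1, so s^7 ≡ 35·35·35 ≡ 35 (mod 85)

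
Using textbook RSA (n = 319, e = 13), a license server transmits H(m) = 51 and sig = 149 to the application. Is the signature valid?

valid

sig^2 ≡ 149^2 = 22201 ≡ 190
sig^4 ≡ 190^2 = 36100 ≡ 53
sig^8 ≡ 53^2 = 2809 ≡ 257
13 = 8 + 4 + 1, so sig^13 ≡ 257·53·149 ≡ 51 (mod 319)
sig^13 mod 319 = 51 matches H(m).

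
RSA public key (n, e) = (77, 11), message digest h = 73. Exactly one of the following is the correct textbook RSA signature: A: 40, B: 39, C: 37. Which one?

Candidate A: Squares mod 77: 40^1≡40, 40^2≡60, 40^4≡58, 40^8≡53; 11 = 8 + 2 + 1, so 40^11 ≡ 53·60·40 ≡ 73 (mod 77)
  → matches h = 73
Candidate B: Squares mod 77: 39^1≡39, 39^2≡58, 39^4≡53, 39^8≡37; 11 = 8 + 2 + 1, so 39^11 ≡ 37·58·39 ≡ 72 (mod 77)
Candidate C: Squares mod 77: 37^1≡37, 37^2≡60, 37^4≡58, 37^8≡53; 11 = 8 + 2 + 1, so 37^11 ≡ 53·60·37 ≡ 4 (mod 77)

A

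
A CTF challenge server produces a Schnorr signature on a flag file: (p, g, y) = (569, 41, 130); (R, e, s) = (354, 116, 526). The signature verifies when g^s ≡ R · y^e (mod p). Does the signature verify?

verifies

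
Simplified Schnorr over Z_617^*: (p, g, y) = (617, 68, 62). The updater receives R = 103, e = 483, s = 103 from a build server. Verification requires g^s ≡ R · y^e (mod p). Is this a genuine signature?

forged

g^s mod p:
68^2 = 4624 ≡ 305
68^4 ≡ 305^2 = 93025 ≡ 475
68^8 ≡ 475^2 = 225625 ≡ 420
68^16 ≡ 420^2 = 176400 ≡ 555
68^32 ≡ 555^2 = 308025 ≡ 142
68^64 ≡ 142^2 = 20164 ≡ 420
103 = 64 + 32 + 4 + 2 + 1, so 68^103 ≡ 420·142·475·305·68 ≡ 52 (mod 617)
R · y^e mod p:
62^2 = 3844 ≡ 142
62^4 ≡ 142^2 = 20164 ≡ 420
62^8 ≡ 420^2 = 176400 ≡ 555
62^16 ≡ 555^2 = 308025 ≡ 142
62^32 ≡ 142^2 = 20164 ≡ 420
62^64 ≡ 420^2 = 176400 ≡ 555
62^128 ≡ 555^2 = 308025 ≡ 142
62^256 ≡ 142^2 = 20164 ≡ 420
483 = 256 + 128 + 64 + 32 + 2 + 1, so 62^483 ≡ 420·142·555·420·142·62 ≡ 616 (mod 617)
103·616 = 63448 ≡ 514 (mod 617)
52 ≠ 514; the check fails.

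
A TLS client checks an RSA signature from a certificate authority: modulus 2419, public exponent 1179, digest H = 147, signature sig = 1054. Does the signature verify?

sig^2 ≡ 1054^2 = 1110916 ≡ 595
sig^4 ≡ 595^2 = 354025 ≡ 851
sig^8 ≡ 851^2 = 724201 ≡ 920
sig^16 ≡ 920^2 = 846400 ≡ 2169
sig^32 ≡ 2169^2 = 4704561 ≡ 2025
sig^64 ≡ 2025^2 = 4100625 ≡ 420
sig^128 ≡ 420^2 = 176400 ≡ 2232
sig^256 ≡ 2232^2 = 4981824 ≡ 1103
sig^512 ≡ 1103^2 = 1216609 ≡ 2271
sig^1024 ≡ 2271^2 = 5157441 ≡ 133
1179 = 1024 + 128 + 16 + 8 + 2 + 1, so sig^1179 ≡ 133·2232·2169·920·595·1054 ≡ 147 (mod 2419)
sig^1179 mod 2419 = 147 matches H.

verifies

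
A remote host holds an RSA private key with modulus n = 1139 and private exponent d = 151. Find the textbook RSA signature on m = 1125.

45

Squares mod 1139: m^1≡1125, m^2≡196, m^4≡829, m^8≡424, m^16≡953, m^32≡426, m^64≡375, m^128≡528
151 = 128 + 16 + 4 + 2 + 1, so m^151 ≡ 528·953·829·196·1125 ≡ 45 (mod 1139)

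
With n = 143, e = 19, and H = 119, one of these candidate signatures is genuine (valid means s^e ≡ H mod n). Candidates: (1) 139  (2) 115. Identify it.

2

Candidate 1: 139^2 = 19321 ≡ 16; 139^4 ≡ 16^2 = 256 ≡ 113; 139^8 ≡ 113^2 = 12769 ≡ 42; 139^16 ≡ 42^2 = 1764 ≡ 48; 19 = 16 + 2 + 1, so 139^19 ≡ 48·16·139 ≡ 74 (mod 143)
Candidate 2: 115^2 = 13225 ≡ 69; 115^4 ≡ 69^2 = 4761 ≡ 42; 115^8 ≡ 42^2 = 1764 ≡ 48; 115^16 ≡ 48^2 = 2304 ≡ 16; 19 = 16 + 2 + 1, so 115^19 ≡ 16·69·115 ≡ 119 (mod 143)
  → matches H = 119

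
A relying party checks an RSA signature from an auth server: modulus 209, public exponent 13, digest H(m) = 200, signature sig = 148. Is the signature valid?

sig^2 ≡ 148^2 = 21904 ≡ 168
sig^4 ≡ 168^2 = 28224 ≡ 9
sig^8 ≡ 9^2 = 81
13 = 8 + 4 + 1, so sig^13 ≡ 81·9·148 ≡ 48 (mod 209)
The recovered value 48 does not match the digest 200.

invalid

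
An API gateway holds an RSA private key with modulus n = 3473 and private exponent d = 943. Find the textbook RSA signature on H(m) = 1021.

Squares mod 3473: (H(m))^1≡1021, (H(m))^2≡541, (H(m))^4≡949, (H(m))^8≡1094, (H(m))^16≡2124, (H(m))^32≡3422, (H(m))^64≡2601, (H(m))^128≡3270, (H(m))^256≡3006, (H(m))^512≡2763
943 = 512 + 256 + 128 + 32 + 8 + 4 + 2 + 1, so (H(m))^943 ≡ 2763·3006·3270·3422·1094·949·541·1021 ≡ 1738 (mod 3473)

1738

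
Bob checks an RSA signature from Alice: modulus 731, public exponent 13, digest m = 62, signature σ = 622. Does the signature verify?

σ^2 ≡ 622^2 = 386884 ≡ 185
σ^4 ≡ 185^2 = 34225 ≡ 599
σ^8 ≡ 599^2 = 358801 ≡ 611
13 = 8 + 4 + 1, so σ^13 ≡ 611·599·622 ≡ 62 (mod 731)
Since 62 equals the digest 62, verification succeeds.

verifies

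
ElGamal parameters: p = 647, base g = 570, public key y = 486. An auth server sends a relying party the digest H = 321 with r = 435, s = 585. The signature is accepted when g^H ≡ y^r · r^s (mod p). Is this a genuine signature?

forged

Left side g^H mod p:
Squares mod 647: 570^1≡570, 570^2≡106, 570^4≡237, 570^8≡527, 570^16≡166, 570^32≡382, 570^64≡349, 570^128≡165, 570^256≡51
321 = 256 + 64 + 1, so 570^321 ≡ 51·349·570 ≡ 470 (mod 647)
Right side y^r · r^s mod p:
Squares mod 647: 486^1≡486, 486^2≡41, 486^4≡387, 486^8≡312, 486^16≡294, 486^32≡385, 486^64≡62, 486^128≡609, 486^256≡150
435 = 256 + 128 + 32 + 16 + 2 + 1, so 486^435 ≡ 150·609·385·294·41·486 ≡ 418 (mod 647)
Squares mod 647: 435^1≡435, 435^2≡301, 435^4≡21, 435^8≡441, 435^16≡381, 435^32≡233, 435^64≡588, 435^128≡246, 435^256≡345, 435^512≡624
585 = 512 + 64 + 8 + 1, so 435^585 ≡ 624·588·441·435 ≡ 292 (mod 647)
418·292 = 122056 ≡ 420 (mod 647)
470 ≠ 420, so verification fails.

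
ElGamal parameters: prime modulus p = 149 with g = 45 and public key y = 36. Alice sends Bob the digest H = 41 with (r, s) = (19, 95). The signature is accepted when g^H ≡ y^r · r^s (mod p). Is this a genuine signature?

forged

Left side g^H mod p:
45^41 mod 149 = 4
Right side y^r · r^s mod p:
36^19 mod 149 = 6
19^95 mod 149 = 49
6·49 = 294 ≡ 145 (mod 149)
4 ≠ 145, so verification fails.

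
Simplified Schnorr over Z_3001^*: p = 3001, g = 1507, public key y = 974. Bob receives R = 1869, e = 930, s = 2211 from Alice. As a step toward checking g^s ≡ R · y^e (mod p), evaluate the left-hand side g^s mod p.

Squares mod 3001: 1507^1≡1507, 1507^2≡2293, 1507^4≡97, 1507^8≡406, 1507^16≡2782, 1507^32≡2946, 1507^64≡24, 1507^128≡576, 1507^256≡1666, 1507^512≡2632, 1507^1024≡1116, 1507^2048≡41
2211 = 2048 + 128 + 32 + 2 + 1, so 1507^2211 ≡ 41·576·2946·2293·1507 ≡ 2943 (mod 3001)

2943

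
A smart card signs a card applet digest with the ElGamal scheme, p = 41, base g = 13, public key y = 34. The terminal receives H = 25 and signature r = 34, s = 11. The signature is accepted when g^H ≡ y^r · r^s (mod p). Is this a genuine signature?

genuine

Left side g^H mod p:
13^25 mod 41 = 3
Right side y^r · r^s mod p:
34^34 mod 41 = 39
34^11 mod 41 = 19
39·19 = 741 ≡ 3 (mod 41)
3 ≡ 3 (mod 41), so the signature is genuine.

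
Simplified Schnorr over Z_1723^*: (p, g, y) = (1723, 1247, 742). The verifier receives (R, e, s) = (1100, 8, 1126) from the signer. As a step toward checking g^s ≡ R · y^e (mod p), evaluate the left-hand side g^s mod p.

1247^2 = 1555009 ≡ 863
1247^4 ≡ 863^2 = 744769 ≡ 433
1247^8 ≡ 433^2 = 187489 ≡ 1405
1247^16 ≡ 1405^2 = 1974025 ≡ 1190
1247^32 ≡ 1190^2 = 1416100 ≡ 1517
1247^64 ≡ 1517^2 = 2301289 ≡ 1084
1247^128 ≡ 1084^2 = 1175056 ≡ 1693
1247^256 ≡ 1693^2 = 2866249 ≡ 900
1247^512 ≡ 900^2 = 810000 ≡ 190
1247^1024 ≡ 190^2 = 36100 ≡ 1640
1126 = 1024 + 64 + 32 + 4 + 2, so 1247^1126 ≡ 1640·1084·1517·433·863 ≡ 1241 (mod 1723)

1241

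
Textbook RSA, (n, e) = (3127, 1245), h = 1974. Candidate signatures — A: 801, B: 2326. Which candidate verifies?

Candidate A: 801^2 = 641601 ≡ 566; 801^4 ≡ 566^2 = 320356 ≡ 1402; 801^8 ≡ 1402^2 = 1965604 ≡ 1848; 801^16 ≡ 1848^2 = 3415104 ≡ 420; 801^32 ≡ 420^2 = 176400 ≡ 1288; 801^64 ≡ 1288^2 = 1658944 ≡ 1634; 801^128 ≡ 1634^2 = 2669956 ≡ 2625; 801^256 ≡ 2625^2 = 6890625 ≡ 1844; 801^512 ≡ 1844^2 = 3400336 ≡ 1287; 801^1024 ≡ 1287^2 = 1656369 ≡ 2186; 1245 = 1024 + 128 + 64 + 16 + 8 + 4 + 1, so 801^1245 ≡ 2186·2625·1634·420·1848·1402·801 ≡ 1153 (mod 3127)
Candidate B: 2326^2 = 5410276 ≡ 566; 2326^4 ≡ 566^2 = 320356 ≡ 1402; 2326^8 ≡ 1402^2 = 1965604 ≡ 1848; 2326^16 ≡ 1848^2 = 3415104 ≡ 420; 2326^32 ≡ 420^2 = 176400 ≡ 1288; 2326^64 ≡ 1288^2 = 1658944 ≡ 1634; 2326^128 ≡ 1634^2 = 2669956 ≡ 2625; 2326^256 ≡ 2625^2 = 6890625 ≡ 1844; 2326^512 ≡ 1844^2 = 3400336 ≡ 1287; 2326^1024 ≡ 1287^2 = 1656369 ≡ 2186; 1245 = 1024 + 128 + 64 + 16 + 8 + 4 + 1, so 2326^1245 ≡ 2186·2625·1634·420·1848·1402·2326 ≡ 1974 (mod 3127)
  → matches h = 1974

B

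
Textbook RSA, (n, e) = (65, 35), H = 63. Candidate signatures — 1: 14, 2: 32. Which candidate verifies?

Candidate 1: Squares mod 65: 14^1≡14, 14^2≡1, 14^4≡1, 14^8≡1, 14^16≡1, 14^32≡1; 35 = 32 + 2 + 1, so 14^35 ≡ 1·1·14 ≡ 14 (mod 65)
Candidate 2: Squares mod 65: 32^1≡32, 32^2≡49, 32^4≡61, 32^8≡16, 32^16≡61, 32^32≡16; 35 = 32 + 2 + 1, so 32^35 ≡ 16·49·32 ≡ 63 (mod 65)
  → matches H = 63

2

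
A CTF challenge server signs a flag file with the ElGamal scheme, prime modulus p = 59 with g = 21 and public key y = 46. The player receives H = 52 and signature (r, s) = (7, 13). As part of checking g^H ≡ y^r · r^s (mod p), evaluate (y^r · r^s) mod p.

15

46^2 = 2116 ≡ 51
46^4 ≡ 51^2 = 2601 ≡ 5
7 = 4 + 2 + 1, so 46^7 ≡ 5·51·46 ≡ 48 (mod 59)
7^2 = 49
7^4 ≡ 49^2 = 2401 ≡ 41
7^8 ≡ 41^2 = 1681 ≡ 29
13 = 8 + 4 + 1, so 7^13 ≡ 29·41·7 ≡ 4 (mod 59)
y^r · r^s ≡ 48·4 = 192 ≡ 15 (mod 59)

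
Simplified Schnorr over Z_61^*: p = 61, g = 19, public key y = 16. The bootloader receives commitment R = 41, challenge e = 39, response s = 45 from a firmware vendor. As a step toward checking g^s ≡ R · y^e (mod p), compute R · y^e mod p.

Squares mod 61: 16^1≡16, 16^2≡12, 16^4≡22, 16^8≡57, 16^16≡16, 16^32≡12
39 = 32 + 4 + 2 + 1, so 16^39 ≡ 12·22·12·16 ≡ 58 (mod 61)
R · y^e ≡ 41·58 = 2378 ≡ 60 (mod 61)

60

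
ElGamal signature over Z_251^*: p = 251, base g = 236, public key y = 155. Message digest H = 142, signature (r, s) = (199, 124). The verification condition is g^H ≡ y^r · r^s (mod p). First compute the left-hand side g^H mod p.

86

236^2 = 55696 ≡ 225
236^4 ≡ 225^2 = 50625 ≡ 174
236^8 ≡ 174^2 = 30276 ≡ 156
236^16 ≡ 156^2 = 24336 ≡ 240
236^32 ≡ 240^2 = 57600 ≡ 121
236^64 ≡ 121^2 = 14641 ≡ 83
236^128 ≡ 83^2 = 6889 ≡ 112
142 = 128 + 8 + 4 + 2, so 236^142 ≡ 112·156·174·225 ≡ 86 (mod 251)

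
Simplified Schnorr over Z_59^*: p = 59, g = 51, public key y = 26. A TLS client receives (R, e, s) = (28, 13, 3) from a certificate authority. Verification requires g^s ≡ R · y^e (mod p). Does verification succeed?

passes

g^s mod p:
51^2 = 2601 ≡ 5
3 = 2 + 1, so 51^3 ≡ 5·51 ≡ 19 (mod 59)
R · y^e mod p:
26^2 = 676 ≡ 27
26^4 ≡ 27^2 = 729 ≡ 21
26^8 ≡ 21^2 = 441 ≡ 28
13 = 8 + 4 + 1, so 26^13 ≡ 28·21·26 ≡ 7 (mod 59)
28·7 = 196 ≡ 19 (mod 59)
19 ≡ 19 (mod 59); signature holds.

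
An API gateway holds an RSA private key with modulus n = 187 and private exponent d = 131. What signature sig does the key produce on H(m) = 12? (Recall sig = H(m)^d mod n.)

Squares mod 187: (H(m))^1≡12, (H(m))^2≡144, (H(m))^4≡166, (H(m))^8≡67, (H(m))^16≡1, (H(m))^32≡1, (H(m))^64≡1, (H(m))^128≡1
131 = 128 + 2 + 1, so (H(m))^131 ≡ 1·144·12 ≡ 45 (mod 187)

45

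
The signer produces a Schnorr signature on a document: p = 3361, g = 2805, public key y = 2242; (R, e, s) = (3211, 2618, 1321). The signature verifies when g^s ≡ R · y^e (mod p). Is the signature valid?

invalid

g^s mod p:
2805^2 = 7868025 ≡ 3285
2805^4 ≡ 3285^2 = 10791225 ≡ 2415
2805^8 ≡ 2415^2 = 5832225 ≡ 890
2805^16 ≡ 890^2 = 792100 ≡ 2265
2805^32 ≡ 2265^2 = 5130225 ≡ 1339
2805^64 ≡ 1339^2 = 1792921 ≡ 1508
2805^128 ≡ 1508^2 = 2274064 ≡ 2028
2805^256 ≡ 2028^2 = 4112784 ≡ 2281
2805^512 ≡ 2281^2 = 5202961 ≡ 133
2805^1024 ≡ 133^2 = 17689 ≡ 884
1321 = 1024 + 256 + 32 + 8 + 1, so 2805^1321 ≡ 884·2281·1339·890·2805 ≡ 2613 (mod 3361)
R · y^e mod p:
2242^2 = 5026564 ≡ 1869
2242^4 ≡ 1869^2 = 3493161 ≡ 1082
2242^8 ≡ 1082^2 = 1170724 ≡ 1096
2242^16 ≡ 1096^2 = 1201216 ≡ 1339
2242^32 ≡ 1339^2 = 1792921 ≡ 1508
2242^64 ≡ 1508^2 = 2274064 ≡ 2028
2242^128 ≡ 2028^2 = 4112784 ≡ 2281
2242^256 ≡ 2281^2 = 5202961 ≡ 133
2242^512 ≡ 133^2 = 17689 ≡ 884
2242^1024 ≡ 884^2 = 781456 ≡ 1704
2242^2048 ≡ 1704^2 = 2903616 ≡ 3073
2618 = 2048 + 512 + 32 + 16 + 8 + 2, so 2242^2618 ≡ 3073·884·1508·1339·1096·1869 ≡ 135 (mod 3361)
3211·135 = 433485 ≡ 3277 (mod 3361)
2613 ≠ 3277; the check fails.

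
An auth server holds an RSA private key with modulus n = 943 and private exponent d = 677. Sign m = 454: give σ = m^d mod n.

448

Squares mod 943: m^1≡454, m^2≡542, m^4≡491, m^8≡616, m^16≡370, m^32≡165, m^64≡821, m^128≡739, m^256≡124, m^512≡288
677 = 512 + 128 + 32 + 4 + 1, so m^677 ≡ 288·739·165·491·454 ≡ 448 (mod 943)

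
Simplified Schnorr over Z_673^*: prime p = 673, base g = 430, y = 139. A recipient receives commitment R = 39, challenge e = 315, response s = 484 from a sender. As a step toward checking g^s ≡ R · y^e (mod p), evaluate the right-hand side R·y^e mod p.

73

139^2 = 19321 ≡ 477
139^4 ≡ 477^2 = 227529 ≡ 55
139^8 ≡ 55^2 = 3025 ≡ 333
139^16 ≡ 333^2 = 110889 ≡ 517
139^32 ≡ 517^2 = 267289 ≡ 108
139^64 ≡ 108^2 = 11664 ≡ 223
139^128 ≡ 223^2 = 49729 ≡ 600
139^256 ≡ 600^2 = 360000 ≡ 618
315 = 256 + 32 + 16 + 8 + 2 + 1, so 139^315 ≡ 618·108·517·333·477·139 ≡ 347 (mod 673)
R · y^e ≡ 39·347 = 13533 ≡ 73 (mod 673)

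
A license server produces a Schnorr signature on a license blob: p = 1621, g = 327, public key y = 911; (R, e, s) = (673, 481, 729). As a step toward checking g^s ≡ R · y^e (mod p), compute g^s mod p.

166

Squares mod 1621: 327^1≡327, 327^2≡1564, 327^4≡7, 327^8≡49, 327^16≡780, 327^32≡525, 327^64≡55, 327^128≡1404, 327^256≡80, 327^512≡1537
729 = 512 + 128 + 64 + 16 + 8 + 1, so 327^729 ≡ 1537·1404·55·780·49·327 ≡ 166 (mod 1621)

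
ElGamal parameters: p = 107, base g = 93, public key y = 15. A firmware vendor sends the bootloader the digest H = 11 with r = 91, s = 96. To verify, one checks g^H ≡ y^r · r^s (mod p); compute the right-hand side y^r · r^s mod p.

21

15^2 = 225 ≡ 11
15^4 ≡ 11^2 = 121 ≡ 14
15^8 ≡ 14^2 = 196 ≡ 89
15^16 ≡ 89^2 = 7921 ≡ 3
15^32 ≡ 3^2 = 9
15^64 ≡ 9^2 = 81
91 = 64 + 16 + 8 + 2 + 1, so 15^91 ≡ 81·3·89·11·15 ≡ 5 (mod 107)
91^2 = 8281 ≡ 42
91^4 ≡ 42^2 = 1764 ≡ 52
91^8 ≡ 52^2 = 2704 ≡ 29
91^16 ≡ 29^2 = 841 ≡ 92
91^32 ≡ 92^2 = 8464 ≡ 11
91^64 ≡ 11^2 = 121 ≡ 14
96 = 64 + 32, so 91^96 ≡ 14·11 ≡ 47 (mod 107)
y^r · r^s ≡ 5·47 = 235 ≡ 21 (mod 107)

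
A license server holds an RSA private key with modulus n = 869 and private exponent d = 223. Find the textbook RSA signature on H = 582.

H^2 ≡ 582^2 = 338724 ≡ 683
H^4 ≡ 683^2 = 466489 ≡ 705
H^8 ≡ 705^2 = 497025 ≡ 826
H^16 ≡ 826^2 = 682276 ≡ 111
H^32 ≡ 111^2 = 12321 ≡ 155
H^64 ≡ 155^2 = 24025 ≡ 562
H^128 ≡ 562^2 = 315844 ≡ 397
223 = 128 + 64 + 16 + 8 + 4 + 2 + 1, so H^223 ≡ 397·562·111·826·705·683·582 ≡ 197 (mod 869)

197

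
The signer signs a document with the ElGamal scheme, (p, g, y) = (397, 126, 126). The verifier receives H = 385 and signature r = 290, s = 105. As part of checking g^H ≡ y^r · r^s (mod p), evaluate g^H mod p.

1

126^2 = 15876 ≡ 393
126^4 ≡ 393^2 = 154449 ≡ 16
126^8 ≡ 16^2 = 256
126^16 ≡ 256^2 = 65536 ≡ 31
126^32 ≡ 31^2 = 961 ≡ 167
126^64 ≡ 167^2 = 27889 ≡ 99
126^128 ≡ 99^2 = 9801 ≡ 273
126^256 ≡ 273^2 = 74529 ≡ 290
385 = 256 + 128 + 1, so 126^385 ≡ 290·273·126 ≡ 1 (mod 397)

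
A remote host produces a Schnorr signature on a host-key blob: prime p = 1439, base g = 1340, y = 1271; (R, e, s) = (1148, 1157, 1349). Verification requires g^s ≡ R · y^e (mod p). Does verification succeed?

fails

g^s mod p:
1340^2 = 1795600 ≡ 1167
1340^4 ≡ 1167^2 = 1361889 ≡ 595
1340^8 ≡ 595^2 = 354025 ≡ 31
1340^16 ≡ 31^2 = 961
1340^32 ≡ 961^2 = 923521 ≡ 1122
1340^64 ≡ 1122^2 = 1258884 ≡ 1198
1340^128 ≡ 1198^2 = 1435204 ≡ 521
1340^256 ≡ 521^2 = 271441 ≡ 909
1340^512 ≡ 909^2 = 826281 ≡ 295
1340^1024 ≡ 295^2 = 87025 ≡ 685
1349 = 1024 + 256 + 64 + 4 + 1, so 1340^1349 ≡ 685·909·1198·595·1340 ≡ 711 (mod 1439)
R · y^e mod p:
1271^2 = 1615441 ≡ 883
1271^4 ≡ 883^2 = 779689 ≡ 1190
1271^8 ≡ 1190^2 = 1416100 ≡ 124
1271^16 ≡ 124^2 = 15376 ≡ 986
1271^32 ≡ 986^2 = 972196 ≡ 871
1271^64 ≡ 871^2 = 758641 ≡ 288
1271^128 ≡ 288^2 = 82944 ≡ 921
1271^256 ≡ 921^2 = 848241 ≡ 670
1271^512 ≡ 670^2 = 448900 ≡ 1371
1271^1024 ≡ 1371^2 = 1879641 ≡ 307
1157 = 1024 + 128 + 4 + 1, so 1271^1157 ≡ 307·921·1190·1271 ≡ 492 (mod 1439)
1148·492 = 564816 ≡ 728 (mod 1439)
711 ≠ 728; the check fails.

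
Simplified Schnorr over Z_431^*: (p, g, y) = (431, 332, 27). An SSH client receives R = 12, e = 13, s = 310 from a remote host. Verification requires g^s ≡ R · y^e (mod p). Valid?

g^s mod p:
332^2 = 110224 ≡ 319
332^4 ≡ 319^2 = 101761 ≡ 45
332^8 ≡ 45^2 = 2025 ≡ 301
332^16 ≡ 301^2 = 90601 ≡ 91
332^32 ≡ 91^2 = 8281 ≡ 92
332^64 ≡ 92^2 = 8464 ≡ 275
332^128 ≡ 275^2 = 75625 ≡ 200
332^256 ≡ 200^2 = 40000 ≡ 348
310 = 256 + 32 + 16 + 4 + 2, so 332^310 ≡ 348·92·91·45·319 ≡ 64 (mod 431)
R · y^e mod p:
27^2 = 729 ≡ 298
27^4 ≡ 298^2 = 88804 ≡ 18
27^8 ≡ 18^2 = 324
13 = 8 + 4 + 1, so 27^13 ≡ 324·18·27 ≡ 149 (mod 431)
12·149 = 1788 ≡ 64 (mod 431)
64 ≡ 64 (mod 431); signature holds.

yes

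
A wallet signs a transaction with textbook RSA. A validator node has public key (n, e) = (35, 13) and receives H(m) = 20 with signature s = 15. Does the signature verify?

s^2 ≡ 15^2 = 225 ≡ 15
s^4 ≡ 15^2 = 225 ≡ 15
s^8 ≡ 15^2 = 225 ≡ 15
13 = 8 + 4 + 1, so s^13 ≡ 15·15·15 ≡ 15 (mod 35)
s^13 mod 35 = 15, but H(m) = 20.

does not verify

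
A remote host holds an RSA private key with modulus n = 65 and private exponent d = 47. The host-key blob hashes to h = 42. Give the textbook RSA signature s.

48

h^2 ≡ 42^2 = 1764 ≡ 9
h^4 ≡ 9^2 = 81 ≡ 16
h^8 ≡ 16^2 = 256 ≡ 61
h^16 ≡ 61^2 = 3721 ≡ 16
h^32 ≡ 16^2 = 256 ≡ 61
47 = 32 + 8 + 4 + 2 + 1, so h^47 ≡ 61·61·16·9·42 ≡ 48 (mod 65)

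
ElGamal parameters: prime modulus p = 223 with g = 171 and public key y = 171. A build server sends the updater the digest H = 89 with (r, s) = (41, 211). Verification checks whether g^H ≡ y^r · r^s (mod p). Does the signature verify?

Left side g^H mod p:
171^2 = 29241 ≡ 28
171^4 ≡ 28^2 = 784 ≡ 115
171^8 ≡ 115^2 = 13225 ≡ 68
171^16 ≡ 68^2 = 4624 ≡ 164
171^32 ≡ 164^2 = 26896 ≡ 136
171^64 ≡ 136^2 = 18496 ≡ 210
89 = 64 + 16 + 8 + 1, so 171^89 ≡ 210·164·68·171 ≡ 14 (mod 223)
Right side y^r · r^s mod p:
171^2 = 29241 ≡ 28
171^4 ≡ 28^2 = 784 ≡ 115
171^8 ≡ 115^2 = 13225 ≡ 68
171^16 ≡ 68^2 = 4624 ≡ 164
171^32 ≡ 164^2 = 26896 ≡ 136
41 = 32 + 8 + 1, so 171^41 ≡ 136·68·171 ≡ 115 (mod 223)
41^2 = 1681 ≡ 120
41^4 ≡ 120^2 = 14400 ≡ 128
41^8 ≡ 128^2 = 16384 ≡ 105
41^16 ≡ 105^2 = 11025 ≡ 98
41^32 ≡ 98^2 = 9604 ≡ 15
41^64 ≡ 15^2 = 225 ≡ 2
41^128 ≡ 2^2 = 4
211 = 128 + 64 + 16 + 2 + 1, so 41^211 ≡ 4·2·98·120·41 ≡ 49 (mod 223)
115·49 = 5635 ≡ 60 (mod 223)
14 ≠ 60, so verification fails.

does not verify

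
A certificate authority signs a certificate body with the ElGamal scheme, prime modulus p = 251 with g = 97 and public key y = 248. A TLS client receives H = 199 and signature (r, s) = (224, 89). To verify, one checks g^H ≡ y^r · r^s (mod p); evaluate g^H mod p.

97^199 mod 251 = 98

98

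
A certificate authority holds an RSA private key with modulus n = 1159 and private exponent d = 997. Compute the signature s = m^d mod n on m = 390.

53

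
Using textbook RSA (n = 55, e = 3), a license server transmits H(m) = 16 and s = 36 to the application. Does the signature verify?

verifies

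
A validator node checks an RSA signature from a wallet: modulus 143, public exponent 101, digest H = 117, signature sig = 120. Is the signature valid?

invalid

sig^2 ≡ 120^2 = 14400 ≡ 100
sig^4 ≡ 100^2 = 10000 ≡ 133
sig^8 ≡ 133^2 = 17689 ≡ 100
sig^16 ≡ 100^2 = 10000 ≡ 133
sig^32 ≡ 133^2 = 17689 ≡ 100
sig^64 ≡ 100^2 = 10000 ≡ 133
101 = 64 + 32 + 4 + 1, so sig^101 ≡ 133·100·133·120 ≡ 87 (mod 143)
sig^101 mod 143 = 87, but H = 117.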